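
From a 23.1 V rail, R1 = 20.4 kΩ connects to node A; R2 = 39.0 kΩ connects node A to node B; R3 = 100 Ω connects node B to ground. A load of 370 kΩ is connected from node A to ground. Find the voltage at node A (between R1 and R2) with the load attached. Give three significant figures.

V ≈ 14.6 V

Below node A the series string R2+R3 = 39100 Ω sits in parallel with the 370000 Ω load: 35360 Ω.
V_A = 23.1 × 35360/(20400 + 35360) = 14.6 V.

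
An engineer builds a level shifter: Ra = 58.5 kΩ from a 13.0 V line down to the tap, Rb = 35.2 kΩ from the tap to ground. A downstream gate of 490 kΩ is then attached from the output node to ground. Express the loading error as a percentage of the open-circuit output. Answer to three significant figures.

The divider's output (Thévenin) resistance is Ra‖Rb = 21.98 kΩ.
Fractional drop under load = R_th/(R_th + R_L) = 21.98 / (21.98 + 490) = 0.04292.
So the output falls by 4.29 %.

4.29 %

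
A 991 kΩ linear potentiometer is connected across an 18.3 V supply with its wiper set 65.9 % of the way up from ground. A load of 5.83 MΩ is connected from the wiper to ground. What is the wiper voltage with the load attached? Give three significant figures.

V ≈ 11.6 V

The wiper splits the pot into (1−α)R = 337.9 kΩ above and αR = 653.1 kΩ below.
Lower section ‖ load = 587.3 kΩ.
V_wiper = 18.3 × 587.3/(337.9 + 587.3) = 11.6 V.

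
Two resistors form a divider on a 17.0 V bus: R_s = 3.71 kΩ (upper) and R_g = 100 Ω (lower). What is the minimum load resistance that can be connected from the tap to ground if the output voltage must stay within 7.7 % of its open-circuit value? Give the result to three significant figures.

Output resistance R_th = R_s‖R_g = (3710 × 100)/3810 = 97.38 Ω.
The fractional drop is R_th/(R_th + R_L); requiring this ≤ 0.0770 gives R_L ≥ R_th(1/0.0770 − 1) = 97.38 × 11.99 = 1.17 kΩ.

R_L(min) ≈ 1.17 kΩ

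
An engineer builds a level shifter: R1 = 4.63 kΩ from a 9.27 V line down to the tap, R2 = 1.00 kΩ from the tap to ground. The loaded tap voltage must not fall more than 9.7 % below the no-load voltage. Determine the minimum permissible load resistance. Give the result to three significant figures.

R_L(min) ≈ 7.66 kΩ

Output resistance R_th = R1‖R2 = (4630 × 1000)/5630 = 822.4 Ω.
The fractional drop is R_th/(R_th + R_L); requiring this ≤ 0.0970 gives R_L ≥ R_th(1/0.0970 − 1) = 822.4 × 9.309 = 7.66 kΩ.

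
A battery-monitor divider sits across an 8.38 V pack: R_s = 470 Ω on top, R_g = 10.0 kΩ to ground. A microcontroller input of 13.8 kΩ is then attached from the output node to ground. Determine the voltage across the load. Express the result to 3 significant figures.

The load sits in parallel with R_g: R_g‖R_L = (10000 × 13800) / (10000 + 13800) = 5798 Ω.
V_out = 8.38 × 5798 / (470 + 5798) = 8.38 × 5798/6268 = 7.75 V.

V_out ≈ 7.75 V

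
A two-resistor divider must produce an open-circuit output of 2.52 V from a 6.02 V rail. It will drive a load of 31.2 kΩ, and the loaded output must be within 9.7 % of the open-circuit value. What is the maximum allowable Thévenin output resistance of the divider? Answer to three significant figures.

R_th ≤ 3.35 kΩ

Loading drop = R_th/(R_th + R_L) ≤ 0.0970, so R_th ≤ R_L · ε/(1−ε) = 31.2 kΩ × 0.0970/0.9030 = 3.35 kΩ.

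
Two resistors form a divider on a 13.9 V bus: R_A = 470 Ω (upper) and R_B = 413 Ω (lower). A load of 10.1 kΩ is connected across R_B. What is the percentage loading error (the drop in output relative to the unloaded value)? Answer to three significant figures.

The divider's output (Thévenin) resistance is R_A‖R_B = 219.8 Ω.
Fractional drop under load = R_th/(R_th + R_L) = 219.8 / (219.8 + 10100) = 0.02130.
So the output falls by 2.13 %.

2.13 %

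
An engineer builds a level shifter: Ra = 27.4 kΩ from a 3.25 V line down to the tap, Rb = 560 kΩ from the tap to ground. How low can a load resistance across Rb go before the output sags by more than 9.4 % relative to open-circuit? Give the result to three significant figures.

R_L(min) ≈ 252 kΩ

Output resistance R_th = Ra‖Rb = (27.4 × 560)/587.4 = 26.12 kΩ.
The fractional drop is R_th/(R_th + R_L); requiring this ≤ 0.0940 gives R_L ≥ R_th(1/0.0940 − 1) = 26.12 × 9.638 = 252 kΩ.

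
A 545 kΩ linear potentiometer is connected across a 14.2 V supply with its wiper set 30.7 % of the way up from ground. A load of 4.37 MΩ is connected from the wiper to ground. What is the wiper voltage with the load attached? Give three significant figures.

The wiper splits the pot into (1−α)R = 377.7 kΩ above and αR = 167.3 kΩ below.
Lower section ‖ load = 161.1 kΩ.
V_wiper = 14.2 × 161.1/(377.7 + 161.1) = 4.25 V.

V ≈ 4.25 V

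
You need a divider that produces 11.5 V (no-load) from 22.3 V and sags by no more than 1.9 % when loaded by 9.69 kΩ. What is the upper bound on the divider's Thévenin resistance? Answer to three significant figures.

Loading drop = R_th/(R_th + R_L) ≤ 0.0190, so R_th ≤ R_L · ε/(1−ε) = 9.69 kΩ × 0.0190/0.9810 = 188 Ω.

R_th ≤ 188 Ω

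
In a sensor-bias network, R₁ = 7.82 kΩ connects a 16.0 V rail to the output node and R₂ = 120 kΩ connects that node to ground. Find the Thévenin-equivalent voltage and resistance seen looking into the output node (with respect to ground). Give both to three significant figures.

V_th = 15.0 V, R_th = 7.34 kΩ

V_th is the open-circuit tap voltage: 16.0 × 120/(7.82 + 120) = 15.0 V.
With the supply zeroed, R₁ and R₂ appear in parallel from the tap: R_th = R₁‖R₂ = (7.82 × 120)/127.8 = 7.34 kΩ.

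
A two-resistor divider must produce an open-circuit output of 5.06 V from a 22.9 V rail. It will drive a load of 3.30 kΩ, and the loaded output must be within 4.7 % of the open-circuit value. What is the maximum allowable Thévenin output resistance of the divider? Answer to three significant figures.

Loading drop = R_th/(R_th + R_L) ≤ 0.0470, so R_th ≤ R_L · ε/(1−ε) = 3.30 kΩ × 0.0470/0.9530 = 163 Ω.

R_th ≤ 163 Ω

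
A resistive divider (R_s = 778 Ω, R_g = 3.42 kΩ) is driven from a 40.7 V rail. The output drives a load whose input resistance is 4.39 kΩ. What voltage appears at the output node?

The load sits in parallel with R_g: R_g‖R_L = (3420 × 4390) / (3420 + 4390) = 1922 Ω.
V_out = 40.7 × 1922 / (778 + 1922) = 40.7 × 1922/2700 = 29.0 V.

V_out ≈ 29.0 V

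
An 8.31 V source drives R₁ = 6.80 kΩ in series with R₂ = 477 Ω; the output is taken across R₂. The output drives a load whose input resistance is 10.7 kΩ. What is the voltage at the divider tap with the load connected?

The load sits in parallel with R₂: R₂‖R_L = (477 × 10700) / (477 + 10700) = 456.6 Ω.
V_out = 8.31 × 456.6 / (6800 + 456.6) = 8.31 × 456.6/7257 = 0.523 V.
(Unloaded it would have been 0.545 V.)

V_out ≈ 0.523 V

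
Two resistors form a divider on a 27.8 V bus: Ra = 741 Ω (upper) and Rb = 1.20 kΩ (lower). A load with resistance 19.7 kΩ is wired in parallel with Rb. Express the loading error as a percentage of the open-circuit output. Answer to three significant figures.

The divider's output (Thévenin) resistance is Ra‖Rb = 458.1 Ω.
Fractional drop under load = R_th/(R_th + R_L) = 458.1 / (458.1 + 19700) = 0.02273.
So the output falls by 2.27 %.

2.27 %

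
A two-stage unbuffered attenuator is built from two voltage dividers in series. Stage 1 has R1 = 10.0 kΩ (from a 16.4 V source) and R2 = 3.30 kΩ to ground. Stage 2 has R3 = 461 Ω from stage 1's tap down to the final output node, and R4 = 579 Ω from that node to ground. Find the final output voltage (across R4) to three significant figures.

Stage 2 presents R3+R4 = 1040 Ω as a load on stage 1's tap.
Stage 1's lower leg becomes R2‖(R3+R4) = 790.8 Ω, so V_mid = 16.4 × 790.8/10790 = 1.202 V.
Stage 2 is itself unloaded: V_out = V_mid × R4/(R3+R4) = 1.202 × 579/1040 = 0.669 V.

V_out ≈ 0.669 V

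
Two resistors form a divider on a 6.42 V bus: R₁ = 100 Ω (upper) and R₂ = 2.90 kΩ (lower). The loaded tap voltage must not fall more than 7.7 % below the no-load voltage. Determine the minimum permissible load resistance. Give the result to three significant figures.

Output resistance R_th = R₁‖R₂ = (100 × 2900)/3000 = 96.67 Ω.
The fractional drop is R_th/(R_th + R_L); requiring this ≤ 0.0770 gives R_L ≥ R_th(1/0.0770 − 1) = 96.67 × 11.99 = 1.16 kΩ.

R_L(min) ≈ 1.16 kΩ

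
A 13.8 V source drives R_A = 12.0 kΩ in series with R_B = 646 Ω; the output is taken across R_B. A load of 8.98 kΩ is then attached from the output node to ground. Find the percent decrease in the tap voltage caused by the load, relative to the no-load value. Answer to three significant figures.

The divider's output (Thévenin) resistance is R_A‖R_B = 613.0 Ω.
Fractional drop under load = R_th/(R_th + R_L) = 613.0 / (613.0 + 8980) = 0.06390.
So the output falls by 6.39 %.

6.39 %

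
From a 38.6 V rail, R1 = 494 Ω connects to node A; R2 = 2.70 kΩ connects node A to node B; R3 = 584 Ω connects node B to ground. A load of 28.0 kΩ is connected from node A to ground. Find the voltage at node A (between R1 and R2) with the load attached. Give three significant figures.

Below node A the series string R2+R3 = 3284 Ω sits in parallel with the 28000 Ω load: 2939 Ω.
V_A = 38.6 × 2939/(494 + 2939) = 33.0 V.

V ≈ 33.0 V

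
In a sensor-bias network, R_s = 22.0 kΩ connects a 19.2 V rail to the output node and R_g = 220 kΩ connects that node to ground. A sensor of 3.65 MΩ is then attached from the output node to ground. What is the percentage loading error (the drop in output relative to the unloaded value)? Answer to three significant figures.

0.545 %

The divider's output (Thévenin) resistance is R_s‖R_g = 20.00 kΩ.
Fractional drop under load = R_th/(R_th + R_L) = 20.00 / (20.00 + 3650) = 0.005450.
So the output falls by 0.545 %.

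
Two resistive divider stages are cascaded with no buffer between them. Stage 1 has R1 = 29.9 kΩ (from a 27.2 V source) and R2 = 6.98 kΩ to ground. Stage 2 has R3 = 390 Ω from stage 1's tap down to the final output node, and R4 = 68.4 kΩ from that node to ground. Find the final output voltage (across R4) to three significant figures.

Stage 2 presents R3+R4 = 68790 Ω as a load on stage 1's tap.
Stage 1's lower leg becomes R2‖(R3+R4) = 6337 Ω, so V_mid = 27.2 × 6337/36240 = 4.757 V.
Stage 2 is itself unloaded: V_out = V_mid × R4/(R3+R4) = 4.757 × 68400/68790 = 4.73 V.

V_out ≈ 4.73 V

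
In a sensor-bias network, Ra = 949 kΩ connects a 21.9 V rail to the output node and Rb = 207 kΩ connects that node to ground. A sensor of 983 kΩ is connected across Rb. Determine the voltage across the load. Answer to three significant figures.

V_out ≈ 3.34 V

The load sits in parallel with Rb: Rb‖R_L = (207 × 983) / (207 + 983) = 171.0 kΩ.
V_out = 21.9 × 171.0 / (949 + 171.0) = 21.9 × 171.0/1120 = 3.34 V.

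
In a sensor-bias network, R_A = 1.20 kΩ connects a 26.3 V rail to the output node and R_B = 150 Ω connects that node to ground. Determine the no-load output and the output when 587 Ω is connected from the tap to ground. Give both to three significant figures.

Unloaded: 2.92 V; loaded: 2.38 V

Open-circuit: V = 26.3 × 150/(1200 + 150) = 2.92 V.
With the load, R_B becomes R_B‖R_L = 119.5 Ω, so V = 26.3 × 119.5/1319 = 2.38 V.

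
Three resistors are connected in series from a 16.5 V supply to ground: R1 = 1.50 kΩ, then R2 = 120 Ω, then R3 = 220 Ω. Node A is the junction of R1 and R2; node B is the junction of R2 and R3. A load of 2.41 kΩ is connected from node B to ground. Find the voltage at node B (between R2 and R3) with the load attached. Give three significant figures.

At node B, R3 is in parallel with the load: R3‖R_L = 201.6 Ω.
Below node A the resistance is R2 + (R3‖R_L) = 321.6 Ω, so V_A = 16.5 × 321.6/1822 = 2.913 V.
Then V_B = V_A × (R3‖R_L)/(R2 + R3‖R_L) = 2.913 × 201.6/321.6 = 1.83 V.

V ≈ 1.83 V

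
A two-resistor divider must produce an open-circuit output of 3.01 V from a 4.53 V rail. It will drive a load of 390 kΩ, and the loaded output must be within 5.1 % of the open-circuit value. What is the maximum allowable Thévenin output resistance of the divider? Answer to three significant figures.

Loading drop = R_th/(R_th + R_L) ≤ 0.0510, so R_th ≤ R_L · ε/(1−ε) = 390 kΩ × 0.0510/0.9490 = 21.0 kΩ.
(Any R1, R2 with R2/(R1+R2) = 0.664 and R1‖R2 ≤ 21.0 kΩ will meet the spec.)

R_th ≤ 21.0 kΩ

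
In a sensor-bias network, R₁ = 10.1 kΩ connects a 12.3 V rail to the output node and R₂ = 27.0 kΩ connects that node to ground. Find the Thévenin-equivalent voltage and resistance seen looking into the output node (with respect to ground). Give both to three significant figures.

V_th is the open-circuit tap voltage: 12.3 × 27.0/(10.1 + 27.0) = 8.95 V.
With the supply zeroed, R₁ and R₂ appear in parallel from the tap: R_th = R₁‖R₂ = (10.1 × 27.0)/37.10 = 7.35 kΩ.

V_th = 8.95 V, R_th = 7.35 kΩ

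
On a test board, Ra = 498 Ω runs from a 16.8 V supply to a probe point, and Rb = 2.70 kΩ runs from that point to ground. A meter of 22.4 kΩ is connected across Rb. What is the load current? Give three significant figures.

Rb‖R_L = 2410 Ω; V_out = 16.8 × 2410/2908 = 13.92 V.
I_L = V_out / R_L = 13.92 / 22.4 kΩ = 0.622 mA.

I_L ≈ 0.622 mA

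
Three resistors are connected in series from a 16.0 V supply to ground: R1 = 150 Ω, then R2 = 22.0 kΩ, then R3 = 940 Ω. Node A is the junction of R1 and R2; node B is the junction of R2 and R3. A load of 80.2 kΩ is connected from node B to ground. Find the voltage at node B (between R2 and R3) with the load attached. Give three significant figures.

V ≈ 0.644 V

At node B, R3 is in parallel with the load: R3‖R_L = 929.1 Ω.
Below node A the resistance is R2 + (R3‖R_L) = 22930 Ω, so V_A = 16.0 × 22930/23080 = 15.90 V.
Then V_B = V_A × (R3‖R_L)/(R2 + R3‖R_L) = 15.90 × 929.1/22930 = 0.644 V.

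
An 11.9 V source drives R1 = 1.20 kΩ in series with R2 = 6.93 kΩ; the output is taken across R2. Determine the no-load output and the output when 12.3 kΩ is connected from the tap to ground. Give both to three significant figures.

Open-circuit: V = 11.9 × 6.93/(1.20 + 6.93) = 10.1 V.
With the load, R2 becomes R2‖R_L = 4.433 kΩ, so V = 11.9 × 4.433/5.633 = 9.36 V.

Unloaded: 10.1 V; loaded: 9.36 V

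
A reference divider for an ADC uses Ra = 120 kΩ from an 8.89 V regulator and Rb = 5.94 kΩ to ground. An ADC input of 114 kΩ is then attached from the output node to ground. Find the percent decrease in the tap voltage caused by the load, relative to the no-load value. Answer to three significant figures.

The divider's output (Thévenin) resistance is Ra‖Rb = 5.660 kΩ.
Fractional drop under load = R_th/(R_th + R_L) = 5.660 / (5.660 + 114) = 0.04730.
So the output falls by 4.73 %.

4.73 %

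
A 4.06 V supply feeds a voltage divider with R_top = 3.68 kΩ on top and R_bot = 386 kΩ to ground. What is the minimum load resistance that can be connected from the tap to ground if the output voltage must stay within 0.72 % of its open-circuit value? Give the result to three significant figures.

R_L(min) ≈ 503 kΩ

Output resistance R_th = R_top‖R_bot = (3.68 × 386)/389.7 = 3.645 kΩ.
The fractional drop is R_th/(R_th + R_L); requiring this ≤ 0.00720 gives R_L ≥ R_th(1/0.00720 − 1) = 3.645 × 137.9 = 503 kΩ.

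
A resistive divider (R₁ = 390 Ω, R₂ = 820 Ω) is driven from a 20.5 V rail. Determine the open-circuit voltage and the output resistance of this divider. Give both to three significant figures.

V_th is the open-circuit tap voltage: 20.5 × 820/(390 + 820) = 13.9 V.
With the supply zeroed, R₁ and R₂ appear in parallel from the tap: R_th = R₁‖R₂ = (390 × 820)/1210 = 264 Ω.

V_th = 13.9 V, R_th = 264 Ω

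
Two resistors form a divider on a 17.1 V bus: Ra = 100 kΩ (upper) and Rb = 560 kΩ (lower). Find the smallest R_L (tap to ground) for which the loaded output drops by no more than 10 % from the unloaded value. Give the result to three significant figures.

R_L(min) ≈ 764 kΩ

Output resistance R_th = Ra‖Rb = (100 × 560)/660.0 = 84.85 kΩ.
The fractional drop is R_th/(R_th + R_L); requiring this ≤ 0.100 gives R_L ≥ R_th(1/0.100 − 1) = 84.85 × 9.000 = 764 kΩ.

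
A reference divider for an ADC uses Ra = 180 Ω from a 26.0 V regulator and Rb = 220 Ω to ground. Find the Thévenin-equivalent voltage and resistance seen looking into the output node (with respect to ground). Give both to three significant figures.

V_th = 14.3 V, R_th = 99.0 Ω

V_th is the open-circuit tap voltage: 26.0 × 220/(180 + 220) = 14.3 V.
With the supply zeroed, Ra and Rb appear in parallel from the tap: R_th = Ra‖Rb = (180 × 220)/400.0 = 99.0 Ω.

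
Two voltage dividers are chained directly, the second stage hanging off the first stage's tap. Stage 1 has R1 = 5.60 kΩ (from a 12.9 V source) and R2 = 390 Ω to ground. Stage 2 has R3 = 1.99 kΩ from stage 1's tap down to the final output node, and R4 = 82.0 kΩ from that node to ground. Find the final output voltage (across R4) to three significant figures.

V_out ≈ 0.816 V

Stage 2 presents R3+R4 = 83990 Ω as a load on stage 1's tap.
Stage 1's lower leg becomes R2‖(R3+R4) = 388.2 Ω, so V_mid = 12.9 × 388.2/5988 = 0.8363 V.
Stage 2 is itself unloaded: V_out = V_mid × R4/(R3+R4) = 0.8363 × 82000/83990 = 0.816 V.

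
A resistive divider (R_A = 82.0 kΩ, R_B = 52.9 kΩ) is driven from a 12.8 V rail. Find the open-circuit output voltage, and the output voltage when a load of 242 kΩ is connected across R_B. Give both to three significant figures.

Open-circuit: V = 12.8 × 52.9/(82.0 + 52.9) = 5.02 V.
With the load, R_B becomes R_B‖R_L = 43.41 kΩ, so V = 12.8 × 43.41/125.4 = 4.43 V.

Unloaded: 5.02 V; loaded: 4.43 V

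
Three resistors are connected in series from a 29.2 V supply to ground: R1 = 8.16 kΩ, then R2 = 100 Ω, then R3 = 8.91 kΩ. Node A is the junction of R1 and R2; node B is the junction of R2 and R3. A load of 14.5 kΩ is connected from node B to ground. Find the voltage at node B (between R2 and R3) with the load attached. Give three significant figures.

V ≈ 11.7 V

At node B, R3 is in parallel with the load: R3‖R_L = 5519 Ω.
Below node A the resistance is R2 + (R3‖R_L) = 5619 Ω, so V_A = 29.2 × 5619/13780 = 11.91 V.
Then V_B = V_A × (R3‖R_L)/(R2 + R3‖R_L) = 11.91 × 5519/5619 = 11.7 V.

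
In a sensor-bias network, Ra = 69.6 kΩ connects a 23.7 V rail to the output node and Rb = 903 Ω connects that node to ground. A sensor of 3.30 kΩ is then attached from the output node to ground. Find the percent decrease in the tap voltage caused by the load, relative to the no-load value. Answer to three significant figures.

21.3 %

Unloaded V = 23.7 × 903/70500 = 0.3035 V.
Loaded: Rb‖R_L = 709.0 Ω, giving V = 23.7 × 709.0/70310 = 0.2390 V.
Drop = (0.3035 − 0.2390) / 0.3035 = 21.3 %.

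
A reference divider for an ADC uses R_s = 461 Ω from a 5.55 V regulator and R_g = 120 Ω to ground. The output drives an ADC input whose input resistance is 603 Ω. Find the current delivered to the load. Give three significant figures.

R_g‖R_L = 100.1 Ω; V_out = 5.55 × 100.1/561.1 = 0.9900 V.
I_L = V_out / R_L = 0.9900 / 603 Ω = 1.64 mA.

I_L ≈ 1.64 mA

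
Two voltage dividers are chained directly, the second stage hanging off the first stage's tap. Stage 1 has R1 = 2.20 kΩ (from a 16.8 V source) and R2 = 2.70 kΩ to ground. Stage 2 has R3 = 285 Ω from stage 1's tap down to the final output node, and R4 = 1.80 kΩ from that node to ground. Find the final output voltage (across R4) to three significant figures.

V_out ≈ 5.05 V

Stage 2 presents R3+R4 = 2085 Ω as a load on stage 1's tap.
Stage 1's lower leg becomes R2‖(R3+R4) = 1176 Ω, so V_mid = 16.8 × 1176/3376 = 5.854 V.
Stage 2 is itself unloaded: V_out = V_mid × R4/(R3+R4) = 5.854 × 1800/2085 = 5.05 V.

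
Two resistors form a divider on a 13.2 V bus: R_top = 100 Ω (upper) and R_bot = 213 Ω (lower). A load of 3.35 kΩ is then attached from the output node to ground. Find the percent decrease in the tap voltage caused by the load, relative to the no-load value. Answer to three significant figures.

1.99 %

The divider's output (Thévenin) resistance is R_top‖R_bot = 68.05 Ω.
Fractional drop under load = R_th/(R_th + R_L) = 68.05 / (68.05 + 3350) = 0.01991.
So the output falls by 1.99 %.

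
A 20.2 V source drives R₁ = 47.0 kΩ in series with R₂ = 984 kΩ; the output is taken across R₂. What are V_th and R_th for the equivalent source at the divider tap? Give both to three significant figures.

V_th is the open-circuit tap voltage: 20.2 × 984/(47.0 + 984) = 19.3 V.
With the supply zeroed, R₁ and R₂ appear in parallel from the tap: R_th = R₁‖R₂ = (47.0 × 984)/1031 = 44.9 kΩ.

V_th = 19.3 V, R_th = 44.9 kΩ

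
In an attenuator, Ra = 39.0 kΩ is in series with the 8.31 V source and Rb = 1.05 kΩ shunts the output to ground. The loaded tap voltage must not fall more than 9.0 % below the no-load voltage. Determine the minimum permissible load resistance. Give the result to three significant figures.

Output resistance R_th = Ra‖Rb = (39.0 × 1.05)/40.05 = 1.022 kΩ.
The fractional drop is R_th/(R_th + R_L); requiring this ≤ 0.0900 gives R_L ≥ R_th(1/0.0900 − 1) = 1.022 × 10.11 = 10.3 kΩ.

R_L(min) ≈ 10.3 kΩ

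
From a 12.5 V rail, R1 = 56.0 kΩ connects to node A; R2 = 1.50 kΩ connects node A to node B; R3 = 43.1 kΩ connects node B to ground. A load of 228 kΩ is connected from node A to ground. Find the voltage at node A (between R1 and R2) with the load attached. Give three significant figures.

V ≈ 5.00 V

Below node A the series string R2+R3 = 44.60 kΩ sits in parallel with the 228 kΩ load: 37.30 kΩ.
V_A = 12.5 × 37.30/(56.0 + 37.30) = 5.00 V.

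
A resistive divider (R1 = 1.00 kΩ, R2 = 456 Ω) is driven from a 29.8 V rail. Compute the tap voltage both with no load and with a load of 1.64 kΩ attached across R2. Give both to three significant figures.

Unloaded: 9.33 V; loaded: 7.84 V

Open-circuit: V = 29.8 × 456/(1000 + 456) = 9.33 V.
With the load, R2 becomes R2‖R_L = 356.8 Ω, so V = 29.8 × 356.8/1357 = 7.84 V.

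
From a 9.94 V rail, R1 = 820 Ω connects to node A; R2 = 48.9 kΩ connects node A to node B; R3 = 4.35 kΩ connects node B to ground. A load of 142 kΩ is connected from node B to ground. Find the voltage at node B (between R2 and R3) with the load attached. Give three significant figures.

At node B, R3 is in parallel with the load: R3‖R_L = 4221 Ω.
Below node A the resistance is R2 + (R3‖R_L) = 53120 Ω, so V_A = 9.94 × 53120/53940 = 9.789 V.
Then V_B = V_A × (R3‖R_L)/(R2 + R3‖R_L) = 9.789 × 4221/53120 = 0.778 V.

V ≈ 0.778 V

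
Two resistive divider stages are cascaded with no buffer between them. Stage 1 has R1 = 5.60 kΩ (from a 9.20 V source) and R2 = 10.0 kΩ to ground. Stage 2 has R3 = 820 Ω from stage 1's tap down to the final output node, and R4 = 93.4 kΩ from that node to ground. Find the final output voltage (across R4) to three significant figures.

Stage 2 presents R3+R4 = 94220 Ω as a load on stage 1's tap.
Stage 1's lower leg becomes R2‖(R3+R4) = 9040 Ω, so V_mid = 9.20 × 9040/14640 = 5.681 V.
Stage 2 is itself unloaded: V_out = V_mid × R4/(R3+R4) = 5.681 × 93400/94220 = 5.63 V.

V_out ≈ 5.63 V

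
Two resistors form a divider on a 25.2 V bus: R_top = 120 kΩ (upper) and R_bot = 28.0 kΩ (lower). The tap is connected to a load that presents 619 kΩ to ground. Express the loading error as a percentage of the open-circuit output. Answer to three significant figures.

3.54 %

The divider's output (Thévenin) resistance is R_top‖R_bot = 22.70 kΩ.
Fractional drop under load = R_th/(R_th + R_L) = 22.70 / (22.70 + 619) = 0.03538.
So the output falls by 3.54 %.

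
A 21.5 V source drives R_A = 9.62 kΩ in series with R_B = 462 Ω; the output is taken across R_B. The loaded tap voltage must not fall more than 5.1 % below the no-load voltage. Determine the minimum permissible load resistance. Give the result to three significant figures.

Output resistance R_th = R_A‖R_B = (9620 × 462)/10080 = 440.8 Ω.
The fractional drop is R_th/(R_th + R_L); requiring this ≤ 0.0510 gives R_L ≥ R_th(1/0.0510 − 1) = 440.8 × 18.61 = 8.20 kΩ.

R_L(min) ≈ 8.20 kΩ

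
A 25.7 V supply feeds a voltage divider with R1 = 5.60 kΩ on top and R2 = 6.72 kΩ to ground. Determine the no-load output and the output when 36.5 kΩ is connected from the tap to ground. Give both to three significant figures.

Open-circuit: V = 25.7 × 6.72/(5.60 + 6.72) = 14.0 V.
With the load, R2 becomes R2‖R_L = 5.675 kΩ, so V = 25.7 × 5.675/11.28 = 12.9 V.

Unloaded: 14.0 V; loaded: 12.9 V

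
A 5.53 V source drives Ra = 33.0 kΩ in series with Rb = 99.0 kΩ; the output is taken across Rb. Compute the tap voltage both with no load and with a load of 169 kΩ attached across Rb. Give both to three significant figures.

Open-circuit: V = 5.53 × 99.0/(33.0 + 99.0) = 4.15 V.
With the load, Rb becomes Rb‖R_L = 62.43 kΩ, so V = 5.53 × 62.43/95.43 = 3.62 V.

Unloaded: 4.15 V; loaded: 3.62 V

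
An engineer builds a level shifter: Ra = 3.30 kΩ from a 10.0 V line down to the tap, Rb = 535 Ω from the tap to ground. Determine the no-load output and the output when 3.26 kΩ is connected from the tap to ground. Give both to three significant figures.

Open-circuit: V = 10.0 × 535/(3300 + 535) = 1.40 V.
With the load, Rb becomes Rb‖R_L = 459.6 Ω, so V = 10.0 × 459.6/3760 = 1.22 V.

Unloaded: 1.40 V; loaded: 1.22 V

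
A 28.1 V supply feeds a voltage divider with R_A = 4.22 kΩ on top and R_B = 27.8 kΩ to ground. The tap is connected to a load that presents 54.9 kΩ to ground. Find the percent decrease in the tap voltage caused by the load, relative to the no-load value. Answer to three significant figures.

The divider's output (Thévenin) resistance is R_A‖R_B = 3.664 kΩ.
Fractional drop under load = R_th/(R_th + R_L) = 3.664 / (3.664 + 54.9) = 0.06256.
So the output falls by 6.26 %.

6.26 %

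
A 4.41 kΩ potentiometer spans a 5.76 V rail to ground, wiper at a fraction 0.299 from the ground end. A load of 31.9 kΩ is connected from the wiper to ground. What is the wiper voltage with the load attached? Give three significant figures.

The wiper splits the pot into (1−α)R = 3.091 kΩ above and αR = 1.319 kΩ below.
Lower section ‖ load = 1.266 kΩ.
V_wiper = 5.76 × 1.266/(3.091 + 1.266) = 1.67 V.

V ≈ 1.67 V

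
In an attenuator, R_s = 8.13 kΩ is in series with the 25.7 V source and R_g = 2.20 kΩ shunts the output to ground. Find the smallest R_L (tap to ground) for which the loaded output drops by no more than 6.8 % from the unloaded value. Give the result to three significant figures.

Output resistance R_th = R_s‖R_g = (8.13 × 2.20)/10.33 = 1.731 kΩ.
The fractional drop is R_th/(R_th + R_L); requiring this ≤ 0.0680 gives R_L ≥ R_th(1/0.0680 − 1) = 1.731 × 13.71 = 23.7 kΩ.

R_L(min) ≈ 23.7 kΩ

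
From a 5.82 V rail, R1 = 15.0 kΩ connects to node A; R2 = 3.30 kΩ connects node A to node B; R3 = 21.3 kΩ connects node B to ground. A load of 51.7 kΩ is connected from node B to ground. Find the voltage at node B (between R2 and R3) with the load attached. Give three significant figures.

V ≈ 2.63 V

At node B, R3 is in parallel with the load: R3‖R_L = 15.09 kΩ.
Below node A the resistance is R2 + (R3‖R_L) = 18.39 kΩ, so V_A = 5.82 × 18.39/33.39 = 3.205 V.
Then V_B = V_A × (R3‖R_L)/(R2 + R3‖R_L) = 3.205 × 15.09/18.39 = 2.63 V.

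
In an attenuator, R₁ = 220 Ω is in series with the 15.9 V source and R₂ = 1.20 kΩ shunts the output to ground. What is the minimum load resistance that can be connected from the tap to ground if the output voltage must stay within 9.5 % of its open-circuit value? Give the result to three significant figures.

Output resistance R_th = R₁‖R₂ = (220 × 1200)/1420 = 185.9 Ω.
The fractional drop is R_th/(R_th + R_L); requiring this ≤ 0.0950 gives R_L ≥ R_th(1/0.0950 − 1) = 185.9 × 9.526 = 1.77 kΩ.

R_L(min) ≈ 1.77 kΩ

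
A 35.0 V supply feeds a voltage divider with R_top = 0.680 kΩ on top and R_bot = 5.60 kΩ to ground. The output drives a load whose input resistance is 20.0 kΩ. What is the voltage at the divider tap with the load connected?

V_out ≈ 30.3 V

The load sits in parallel with R_bot: R_bot‖R_L = (5600 × 20000) / (5600 + 20000) = 4375 Ω.
V_out = 35.0 × 4375 / (680 + 4375) = 35.0 × 4375/5055 = 30.3 V.
(Unloaded it would have been 31.2 V.)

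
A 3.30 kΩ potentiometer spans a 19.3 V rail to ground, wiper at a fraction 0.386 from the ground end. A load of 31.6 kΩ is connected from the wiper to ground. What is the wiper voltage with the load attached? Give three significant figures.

V ≈ 7.27 V

The wiper splits the pot into (1−α)R = 2.026 kΩ above and αR = 1.274 kΩ below.
Lower section ‖ load = 1.224 kΩ.
V_wiper = 19.3 × 1.224/(2.026 + 1.224) = 7.27 V.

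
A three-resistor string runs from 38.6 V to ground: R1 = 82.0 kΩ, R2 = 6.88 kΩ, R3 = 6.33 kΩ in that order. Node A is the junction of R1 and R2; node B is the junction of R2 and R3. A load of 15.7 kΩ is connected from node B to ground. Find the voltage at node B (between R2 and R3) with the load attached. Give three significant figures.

At node B, R3 is in parallel with the load: R3‖R_L = 4.511 kΩ.
Below node A the resistance is R2 + (R3‖R_L) = 11.39 kΩ, so V_A = 38.6 × 11.39/93.39 = 4.708 V.
Then V_B = V_A × (R3‖R_L)/(R2 + R3‖R_L) = 4.708 × 4.511/11.39 = 1.86 V.

V ≈ 1.86 V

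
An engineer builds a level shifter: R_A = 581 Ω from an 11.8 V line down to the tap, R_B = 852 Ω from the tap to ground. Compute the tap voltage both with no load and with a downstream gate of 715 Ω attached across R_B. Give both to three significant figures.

Unloaded: 7.02 V; loaded: 4.73 V

Open-circuit: V = 11.8 × 852/(581 + 852) = 7.02 V.
With the load, R_B becomes R_B‖R_L = 388.8 Ω, so V = 11.8 × 388.8/969.8 = 4.73 V.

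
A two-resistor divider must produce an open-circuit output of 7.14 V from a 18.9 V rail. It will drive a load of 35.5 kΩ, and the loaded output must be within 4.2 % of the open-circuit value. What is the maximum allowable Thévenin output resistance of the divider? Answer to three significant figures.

Loading drop = R_th/(R_th + R_L) ≤ 0.0420, so R_th ≤ R_L · ε/(1−ε) = 35.5 kΩ × 0.0420/0.9580 = 1.56 kΩ.

R_th ≤ 1.56 kΩ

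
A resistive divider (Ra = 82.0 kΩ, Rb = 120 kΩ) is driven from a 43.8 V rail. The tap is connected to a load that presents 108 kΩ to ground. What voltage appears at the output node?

V_out ≈ 17.9 V

The load sits in parallel with Rb: Rb‖R_L = (120 × 108) / (120 + 108) = 56.84 kΩ.
V_out = 43.8 × 56.84 / (82.0 + 56.84) = 43.8 × 56.84/138.8 = 17.9 V.
(Unloaded it would have been 26.0 V.)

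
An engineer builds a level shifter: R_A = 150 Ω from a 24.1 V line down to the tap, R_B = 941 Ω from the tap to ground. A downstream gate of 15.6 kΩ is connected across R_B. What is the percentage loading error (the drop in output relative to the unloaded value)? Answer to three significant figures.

0.823 %

The divider's output (Thévenin) resistance is R_A‖R_B = 129.4 Ω.
Fractional drop under load = R_th/(R_th + R_L) = 129.4 / (129.4 + 15600) = 0.008225.
So the output falls by 0.823 %.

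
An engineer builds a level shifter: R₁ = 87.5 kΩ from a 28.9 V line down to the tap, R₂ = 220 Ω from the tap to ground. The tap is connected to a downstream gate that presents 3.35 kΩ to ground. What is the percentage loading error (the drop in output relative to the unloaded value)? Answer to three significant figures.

The divider's output (Thévenin) resistance is R₁‖R₂ = 219.4 Ω.
Fractional drop under load = R_th/(R_th + R_L) = 219.4 / (219.4 + 3350) = 0.06148.
So the output falls by 6.15 %.

6.15 %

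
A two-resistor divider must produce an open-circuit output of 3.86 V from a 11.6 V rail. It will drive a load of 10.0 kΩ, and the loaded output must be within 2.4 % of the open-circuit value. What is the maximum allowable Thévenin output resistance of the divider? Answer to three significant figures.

R_th ≤ 246 Ω

Loading drop = R_th/(R_th + R_L) ≤ 0.0240, so R_th ≤ R_L · ε/(1−ε) = 10.0 kΩ × 0.0240/0.9760 = 246 Ω.
(Any R1, R2 with R2/(R1+R2) = 0.333 and R1‖R2 ≤ 246 Ω will meet the spec.)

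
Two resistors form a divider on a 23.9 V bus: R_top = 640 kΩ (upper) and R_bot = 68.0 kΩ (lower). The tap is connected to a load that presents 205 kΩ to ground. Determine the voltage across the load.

The load sits in parallel with R_bot: R_bot‖R_L = (68.0 × 205) / (68.0 + 205) = 51.06 kΩ.
V_out = 23.9 × 51.06 / (640 + 51.06) = 23.9 × 51.06/691.1 = 1.77 V.

V_out ≈ 1.77 V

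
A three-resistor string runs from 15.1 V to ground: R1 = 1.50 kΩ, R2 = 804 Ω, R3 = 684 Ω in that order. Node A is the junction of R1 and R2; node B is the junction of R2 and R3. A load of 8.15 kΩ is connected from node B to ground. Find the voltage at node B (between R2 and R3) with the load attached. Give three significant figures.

V ≈ 3.25 V

At node B, R3 is in parallel with the load: R3‖R_L = 631.0 Ω.
Below node A the resistance is R2 + (R3‖R_L) = 1435 Ω, so V_A = 15.1 × 1435/2935 = 7.383 V.
Then V_B = V_A × (R3‖R_L)/(R2 + R3‖R_L) = 7.383 × 631.0/1435 = 3.25 V.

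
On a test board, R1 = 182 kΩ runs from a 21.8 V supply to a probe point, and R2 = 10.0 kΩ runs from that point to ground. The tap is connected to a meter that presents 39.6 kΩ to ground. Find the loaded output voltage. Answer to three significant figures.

V_out ≈ 0.916 V

The load sits in parallel with R2: R2‖R_L = (10.0 × 39.6) / (10.0 + 39.6) = 7.984 kΩ.
V_out = 21.8 × 7.984 / (182 + 7.984) = 21.8 × 7.984/190.0 = 0.916 V.
(Unloaded it would have been 1.14 V.)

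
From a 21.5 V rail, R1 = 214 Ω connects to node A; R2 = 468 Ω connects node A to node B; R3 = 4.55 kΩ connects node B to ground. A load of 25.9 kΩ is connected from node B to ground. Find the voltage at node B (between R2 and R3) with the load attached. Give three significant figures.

At node B, R3 is in parallel with the load: R3‖R_L = 3870 Ω.
Below node A the resistance is R2 + (R3‖R_L) = 4338 Ω, so V_A = 21.5 × 4338/4552 = 20.49 V.
Then V_B = V_A × (R3‖R_L)/(R2 + R3‖R_L) = 20.49 × 3870/4338 = 18.3 V.

V ≈ 18.3 V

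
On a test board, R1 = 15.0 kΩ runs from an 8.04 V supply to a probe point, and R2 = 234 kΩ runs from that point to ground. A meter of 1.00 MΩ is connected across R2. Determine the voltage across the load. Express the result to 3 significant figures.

The load sits in parallel with R2: R2‖R_L = (234 × 1000) / (234 + 1000) = 189.6 kΩ.
V_out = 8.04 × 189.6 / (15.0 + 189.6) = 8.04 × 189.6/204.6 = 7.45 V.
(Unloaded it would have been 7.56 V.)

V_out ≈ 7.45 V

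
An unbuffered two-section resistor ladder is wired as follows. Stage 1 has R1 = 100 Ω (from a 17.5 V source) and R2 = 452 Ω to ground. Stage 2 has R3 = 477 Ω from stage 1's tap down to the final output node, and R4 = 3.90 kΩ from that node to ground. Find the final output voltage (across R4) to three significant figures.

V_out ≈ 12.5 V

Stage 2 presents R3+R4 = 4377 Ω as a load on stage 1's tap.
Stage 1's lower leg becomes R2‖(R3+R4) = 409.7 Ω, so V_mid = 17.5 × 409.7/509.7 = 14.07 V.
Stage 2 is itself unloaded: V_out = V_mid × R4/(R3+R4) = 14.07 × 3900/4377 = 12.5 V.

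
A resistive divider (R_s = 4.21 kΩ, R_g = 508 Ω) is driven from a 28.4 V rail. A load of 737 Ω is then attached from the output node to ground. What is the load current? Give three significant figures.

R_g‖R_L = 300.7 Ω; V_out = 28.4 × 300.7/4511 = 1.893 V.
I_L = V_out / R_L = 1.893 / 737 Ω = 2.57 mA.

I_L ≈ 2.57 mA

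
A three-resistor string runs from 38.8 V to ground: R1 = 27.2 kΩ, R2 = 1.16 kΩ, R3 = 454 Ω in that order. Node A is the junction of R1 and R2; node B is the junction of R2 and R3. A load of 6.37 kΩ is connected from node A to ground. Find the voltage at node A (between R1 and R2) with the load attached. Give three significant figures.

V ≈ 1.75 V

Below node A the series string R2+R3 = 1614 Ω sits in parallel with the 6370 Ω load: 1288 Ω.
V_A = 38.8 × 1288/(27200 + 1288) = 1.75 V.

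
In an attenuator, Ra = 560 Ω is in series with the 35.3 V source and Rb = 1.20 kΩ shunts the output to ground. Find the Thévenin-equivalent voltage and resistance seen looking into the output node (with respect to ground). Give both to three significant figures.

V_th is the open-circuit tap voltage: 35.3 × 1200/(560 + 1200) = 24.1 V.
With the supply zeroed, Ra and Rb appear in parallel from the tap: R_th = Ra‖Rb = (560 × 1200)/1760 = 382 Ω.

V_th = 24.1 V, R_th = 382 Ω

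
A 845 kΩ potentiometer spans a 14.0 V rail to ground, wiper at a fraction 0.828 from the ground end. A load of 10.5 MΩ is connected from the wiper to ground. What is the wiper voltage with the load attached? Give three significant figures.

V ≈ 11.5 V

The wiper splits the pot into (1−α)R = 145.3 kΩ above and αR = 699.7 kΩ below.
Lower section ‖ load = 656.0 kΩ.
V_wiper = 14.0 × 656.0/(145.3 + 656.0) = 11.5 V.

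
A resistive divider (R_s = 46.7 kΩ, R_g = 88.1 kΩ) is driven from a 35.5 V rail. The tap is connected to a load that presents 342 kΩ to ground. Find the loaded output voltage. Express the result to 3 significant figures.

The load sits in parallel with R_g: R_g‖R_L = (88.1 × 342) / (88.1 + 342) = 70.05 kΩ.
V_out = 35.5 × 70.05 / (46.7 + 70.05) = 35.5 × 70.05/116.8 = 21.3 V.
(Unloaded it would have been 23.2 V.)

V_out ≈ 21.3 V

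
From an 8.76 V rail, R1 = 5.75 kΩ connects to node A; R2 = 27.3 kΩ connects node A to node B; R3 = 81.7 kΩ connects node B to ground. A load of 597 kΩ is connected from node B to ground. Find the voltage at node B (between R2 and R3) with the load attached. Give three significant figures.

V ≈ 6.00 V

At node B, R3 is in parallel with the load: R3‖R_L = 71.87 kΩ.
Below node A the resistance is R2 + (R3‖R_L) = 99.17 kΩ, so V_A = 8.76 × 99.17/104.9 = 8.280 V.
Then V_B = V_A × (R3‖R_L)/(R2 + R3‖R_L) = 8.280 × 71.87/99.17 = 6.00 V.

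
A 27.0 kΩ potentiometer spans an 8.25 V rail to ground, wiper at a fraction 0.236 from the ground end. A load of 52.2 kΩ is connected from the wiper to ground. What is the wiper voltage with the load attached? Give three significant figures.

V ≈ 1.78 V

The wiper splits the pot into (1−α)R = 20.63 kΩ above and αR = 6.372 kΩ below.
Lower section ‖ load = 5.679 kΩ.
V_wiper = 8.25 × 5.679/(20.63 + 5.679) = 1.78 V.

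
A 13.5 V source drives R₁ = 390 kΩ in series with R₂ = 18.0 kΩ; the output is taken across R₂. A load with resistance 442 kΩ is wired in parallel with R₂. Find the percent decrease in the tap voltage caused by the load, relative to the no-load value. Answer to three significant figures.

3.75 %

The divider's output (Thévenin) resistance is R₁‖R₂ = 17.21 kΩ.
Fractional drop under load = R_th/(R_th + R_L) = 17.21 / (17.21 + 442) = 0.03747.
So the output falls by 3.75 %.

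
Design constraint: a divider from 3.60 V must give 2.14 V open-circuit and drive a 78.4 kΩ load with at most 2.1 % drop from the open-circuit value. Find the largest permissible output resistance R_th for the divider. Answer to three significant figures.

R_th ≤ 1.68 kΩ

Loading drop = R_th/(R_th + R_L) ≤ 0.0210, so R_th ≤ R_L · ε/(1−ε) = 78.4 kΩ × 0.0210/0.9790 = 1.68 kΩ.
(Any R1, R2 with R2/(R1+R2) = 0.594 and R1‖R2 ≤ 1.68 kΩ will meet the spec.)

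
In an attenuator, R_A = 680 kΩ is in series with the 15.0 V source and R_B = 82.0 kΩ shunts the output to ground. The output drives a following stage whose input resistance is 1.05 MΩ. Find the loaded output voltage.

V_out ≈ 1.51 V

The load sits in parallel with R_B: R_B‖R_L = (82.0 × 1050) / (82.0 + 1050) = 76.06 kΩ.
V_out = 15.0 × 76.06 / (680 + 76.06) = 15.0 × 76.06/756.1 = 1.51 V.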